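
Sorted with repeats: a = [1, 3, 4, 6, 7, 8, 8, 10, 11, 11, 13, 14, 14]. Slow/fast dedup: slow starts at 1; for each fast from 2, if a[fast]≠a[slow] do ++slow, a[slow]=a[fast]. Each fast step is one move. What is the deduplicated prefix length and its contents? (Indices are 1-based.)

(s=1,f=2) a[fast]=3≠a[slow]=1 write a[2]=3 → slow++,fast++
(s=2,f=3) a[fast]=4≠a[slow]=3 write a[3]=4 → slow++,fast++
(s=3,f=4) a[fast]=6≠a[slow]=4 write a[4]=6 → slow++,fast++
(s=4,f=5) a[fast]=7≠a[slow]=6 write a[5]=7 → slow++,fast++
(s=5,f=6) a[fast]=8≠a[slow]=7 write a[6]=8 → slow++,fast++
(s=6,f=7) a[fast]=8=a[slow] dup → fast++
(s=6,f=8) a[fast]=10≠a[slow]=8 write a[7]=10 → slow++,fast++
(s=7,f=9) a[fast]=11≠a[slow]=10 write a[8]=11 → slow++,fast++
(s=8,f=10) a[fast]=11=a[slow] dup → fast++
(s=8,f=11) a[fast]=13≠a[slow]=11 write a[9]=13 → slow++,fast++
(s=9,f=12) a[fast]=14≠a[slow]=13 write a[10]=14 → slow++,fast++
(s=10,f=13) a[fast]=14=a[slow] dup → fast++

length 10; prefix = [1, 3, 4, 6, 7, 8, 10, 11, 13, 14]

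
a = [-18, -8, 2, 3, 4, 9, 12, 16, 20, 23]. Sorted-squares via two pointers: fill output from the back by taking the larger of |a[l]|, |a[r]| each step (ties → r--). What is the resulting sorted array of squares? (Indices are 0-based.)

[4, 9, 16, 64, 81, 144, 256, 324, 400, 529]

l=0 r=9: |-18|<=|23| out[9]=529, r--
l=0 r=8: |-18|<=|20| out[8]=400, r--
l=0 r=7: |-18|>|16| out[7]=324, l++
l=1 r=7: |-8|<=|16| out[6]=256, r--
l=1 r=6: |-8|<=|12| out[5]=144, r--
l=1 r=5: |-8|<=|9| out[4]=81, r--
l=1 r=4: |-8|>|4| out[3]=64, l++
l=2 r=4: |2|<=|4| out[2]=16, r--
l=2 r=3: |2|<=|3| out[1]=9, r--
l=2 r=2: |2|<=|2| out[0]=4, r--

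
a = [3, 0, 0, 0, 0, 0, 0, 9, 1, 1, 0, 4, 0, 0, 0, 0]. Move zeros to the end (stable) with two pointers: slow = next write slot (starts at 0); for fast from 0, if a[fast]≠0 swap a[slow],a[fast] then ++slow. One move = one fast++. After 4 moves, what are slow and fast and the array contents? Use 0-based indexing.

slow=1, fast=4, a=[3, 0, 0, 0, 0, 0, 0, 9, 1, 1, 0, 4, 0, 0, 0, 0]

(s=0,f=0) a[fast]=3≠0 swap→a[0]=3 → slow++,fast++
(s=1,f=1) a[fast]=0 → fast++
(s=1,f=2) a[fast]=0 → fast++
(s=1,f=3) a[fast]=0 → fast++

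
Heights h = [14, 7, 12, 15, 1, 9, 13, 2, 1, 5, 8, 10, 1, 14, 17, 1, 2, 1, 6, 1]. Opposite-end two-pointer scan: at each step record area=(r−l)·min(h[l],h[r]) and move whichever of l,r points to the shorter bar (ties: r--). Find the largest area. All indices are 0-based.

max area = 196

[0,19] min(14,1)*19=19 best=19 * → r--
[0,18] min(14,6)*18=108 best=108 * → r--
[0,17] min(14,1)*17=17 best=108 → r--
[0,16] min(14,2)*16=32 best=108 → r--
[0,15] min(14,1)*15=15 best=108 → r--
[0,14] min(14,17)*14=196 best=196 * → l++
[1,14] min(7,17)*13=91 best=196 → l++
[2,14] min(12,17)*12=144 best=196 → l++
[3,14] min(15,17)*11=165 best=196 → l++
[4,14] min(1,17)*10=10 best=196 → l++
[5,14] min(9,17)*9=81 best=196 → l++
[6,14] min(13,17)*8=104 best=196 → l++
[7,14] min(2,17)*7=14 best=196 → l++
[8,14] min(1,17)*6=6 best=196 → l++
[9,14] min(5,17)*5=25 best=196 → l++
[10,14] min(8,17)*4=32 best=196 → l++
[11,14] min(10,17)*3=30 best=196 → l++
[12,14] min(1,17)*2=2 best=196 → l++
[13,14] min(14,17)*1=14 best=196 → l++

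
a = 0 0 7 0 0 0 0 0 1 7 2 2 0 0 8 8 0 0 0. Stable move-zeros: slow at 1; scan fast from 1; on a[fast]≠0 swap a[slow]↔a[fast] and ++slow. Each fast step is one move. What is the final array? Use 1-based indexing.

slow=1 fast=1: a[fast]=0, fast++
slow=1 fast=2: a[fast]=0, fast++
slow=1 fast=3: a[fast]=7≠0 swap→a[1]=7, slow++,fast++
slow=2 fast=4: a[fast]=0, fast++
slow=2 fast=5: a[fast]=0, fast++
slow=2 fast=6: a[fast]=0, fast++
slow=2 fast=7: a[fast]=0, fast++
slow=2 fast=8: a[fast]=0, fast++
slow=2 fast=9: a[fast]=1≠0 swap→a[2]=1, slow++,fast++
slow=3 fast=10: a[fast]=7≠0 swap→a[3]=7, slow++,fast++
slow=4 fast=11: a[fast]=2≠0 swap→a[4]=2, slow++,fast++
slow=5 fast=12: a[fast]=2≠0 swap→a[5]=2, slow++,fast++
slow=6 fast=13: a[fast]=0, fast++
slow=6 fast=14: a[fast]=0, fast++
slow=6 fast=15: a[fast]=8≠0 swap→a[6]=8, slow++,fast++
slow=7 fast=16: a[fast]=8≠0 swap→a[7]=8, slow++,fast++
slow=8 fast=17: a[fast]=0, fast++
slow=8 fast=18: a[fast]=0, fast++
slow=8 fast=19: a[fast]=0, fast++

[7, 1, 7, 2, 2, 8, 8, 0, 0, 0, 0, 0, 0, 0, 0, 0, 0, 0, 0]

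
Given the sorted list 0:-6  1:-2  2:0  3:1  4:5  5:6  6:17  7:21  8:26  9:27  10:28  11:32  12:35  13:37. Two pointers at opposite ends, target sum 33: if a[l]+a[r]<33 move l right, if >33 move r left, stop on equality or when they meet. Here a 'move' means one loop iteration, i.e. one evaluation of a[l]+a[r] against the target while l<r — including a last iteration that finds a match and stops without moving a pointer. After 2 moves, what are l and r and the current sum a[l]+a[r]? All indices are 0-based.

[0,13] -6+37=31 <33 → l++
[1,13] -2+37=35 >33 → r--

l=1, r=12, sum=33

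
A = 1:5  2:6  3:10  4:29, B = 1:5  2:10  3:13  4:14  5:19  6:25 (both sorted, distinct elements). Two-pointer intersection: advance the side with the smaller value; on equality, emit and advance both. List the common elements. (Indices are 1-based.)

intersection = [5, 10]

[i=1,j=1] 5==5 emit → i++,j++
[i=2,j=2] 6<10 → i++
[i=3,j=2] 10==10 emit → i++,j++
[i=4,j=3] 29>13 → j++
[i=4,j=4] 29>14 → j++
[i=4,j=5] 29>19 → j++
[i=4,j=6] 29>25 → j++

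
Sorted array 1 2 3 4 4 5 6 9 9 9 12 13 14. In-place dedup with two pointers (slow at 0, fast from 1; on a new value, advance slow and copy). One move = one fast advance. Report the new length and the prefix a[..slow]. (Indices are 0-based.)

(s=0,f=1) a[fast]=2≠a[slow]=1 write a[1]=2 → slow++,fast++
(s=1,f=2) a[fast]=3≠a[slow]=2 write a[2]=3 → slow++,fast++
(s=2,f=3) a[fast]=4≠a[slow]=3 write a[3]=4 → slow++,fast++
(s=3,f=4) a[fast]=4=a[slow] dup → fast++
(s=3,f=5) a[fast]=5≠a[slow]=4 write a[4]=5 → slow++,fast++
(s=4,f=6) a[fast]=6≠a[slow]=5 write a[5]=6 → slow++,fast++
(s=5,f=7) a[fast]=9≠a[slow]=6 write a[6]=9 → slow++,fast++
(s=6,f=8) a[fast]=9=a[slow] dup → fast++
(s=6,f=9) a[fast]=9=a[slow] dup → fast++
(s=6,f=10) a[fast]=12≠a[slow]=9 write a[7]=12 → slow++,fast++
(s=7,f=11) a[fast]=13≠a[slow]=12 write a[8]=13 → slow++,fast++
(s=8,f=12) a[fast]=14≠a[slow]=13 write a[9]=14 → slow++,fast++

length 10; prefix = [1, 2, 3, 4, 5, 6, 9, 12, 13, 14]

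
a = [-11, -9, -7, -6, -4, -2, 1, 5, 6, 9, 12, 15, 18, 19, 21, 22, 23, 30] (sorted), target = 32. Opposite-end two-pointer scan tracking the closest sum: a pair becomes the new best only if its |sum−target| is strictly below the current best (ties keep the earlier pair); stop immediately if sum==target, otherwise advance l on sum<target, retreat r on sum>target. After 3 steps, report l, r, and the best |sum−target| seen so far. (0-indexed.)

l=3, r=17, best |Δ|=9

l=0 r=17: -11+30=19 d=13 *, l++
l=1 r=17: -9+30=21 d=11 *, l++
l=2 r=17: -7+30=23 d=9 *, l++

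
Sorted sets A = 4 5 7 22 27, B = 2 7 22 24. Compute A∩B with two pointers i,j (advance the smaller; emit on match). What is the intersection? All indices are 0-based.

intersection = [7, 22]

i=0 j=0: 4>2, j++
i=0 j=1: 4<7, i++
i=1 j=1: 5<7, i++
i=2 j=1: 7==7 emit, i++,j++
i=3 j=2: 22==22 emit, i++,j++
i=4 j=3: 27>24, j++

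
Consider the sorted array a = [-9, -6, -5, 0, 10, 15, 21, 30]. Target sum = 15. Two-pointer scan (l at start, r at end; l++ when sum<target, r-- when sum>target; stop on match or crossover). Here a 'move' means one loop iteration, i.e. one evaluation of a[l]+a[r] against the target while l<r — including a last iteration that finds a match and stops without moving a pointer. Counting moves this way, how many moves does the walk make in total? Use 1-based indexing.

l=1 r=8: -9+30=21 >15, r--
l=1 r=7: -9+21=12 <15, l++
l=2 r=7: -6+21=15, found

3 moves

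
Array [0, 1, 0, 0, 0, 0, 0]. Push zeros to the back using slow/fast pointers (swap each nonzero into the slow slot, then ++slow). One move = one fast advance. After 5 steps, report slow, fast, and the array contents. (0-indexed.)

slow=1, fast=5, a=[1, 0, 0, 0, 0, 0, 0]

(s=0,f=0) a[fast]=0 → fast++
(s=0,f=1) a[fast]=1≠0 swap→a[0]=1 → slow++,fast++
(s=1,f=2) a[fast]=0 → fast++
(s=1,f=3) a[fast]=0 → fast++
(s=1,f=4) a[fast]=0 → fast++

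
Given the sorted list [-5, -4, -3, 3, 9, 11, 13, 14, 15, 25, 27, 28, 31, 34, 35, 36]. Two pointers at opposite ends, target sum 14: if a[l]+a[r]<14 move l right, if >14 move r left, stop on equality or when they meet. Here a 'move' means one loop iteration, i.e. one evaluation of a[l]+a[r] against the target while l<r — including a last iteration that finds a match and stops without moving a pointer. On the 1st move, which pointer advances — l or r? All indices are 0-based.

[0,15] -5+36=31 >14 → r--

r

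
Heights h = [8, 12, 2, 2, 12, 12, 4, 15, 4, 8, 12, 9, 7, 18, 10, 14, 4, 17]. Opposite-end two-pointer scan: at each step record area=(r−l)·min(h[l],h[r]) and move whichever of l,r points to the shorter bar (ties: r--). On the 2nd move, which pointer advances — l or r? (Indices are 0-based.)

l

l=0 r=17: min(8,17)*17=136 best=136 *, l++
l=1 r=17: min(12,17)*16=192 best=192 *, l++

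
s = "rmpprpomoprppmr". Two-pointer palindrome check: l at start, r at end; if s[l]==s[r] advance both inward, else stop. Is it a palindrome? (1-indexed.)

palindrome

l=1 r=15: 'r'=='r', l++,r--
l=2 r=14: 'm'=='m', l++,r--
l=3 r=13: 'p'=='p', l++,r--
l=4 r=12: 'p'=='p', l++,r--
l=5 r=11: 'r'=='r', l++,r--
l=6 r=10: 'p'=='p', l++,r--
l=7 r=9: 'o'=='o', l++,r--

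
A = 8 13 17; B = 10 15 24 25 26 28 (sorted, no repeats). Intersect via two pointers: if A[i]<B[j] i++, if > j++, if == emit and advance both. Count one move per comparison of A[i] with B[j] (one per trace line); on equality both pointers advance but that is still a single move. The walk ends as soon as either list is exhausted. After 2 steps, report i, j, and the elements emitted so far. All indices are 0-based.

[i=0,j=0] 8<10 → i++
[i=1,j=0] 13>10 → j++

i=1, j=1, emitted=[]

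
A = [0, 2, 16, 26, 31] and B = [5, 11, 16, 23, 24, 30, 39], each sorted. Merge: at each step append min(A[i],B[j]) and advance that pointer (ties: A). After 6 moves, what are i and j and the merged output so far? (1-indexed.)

i=4, j=4, merged so far=[0, 2, 5, 11, 16, 16]

i=1 j=1: A[i]=0<=B[j]=5 take 0, i++
i=2 j=1: A[i]=2<=B[j]=5 take 2, i++
i=3 j=1: A[i]=16>B[j]=5 take 5, j++
i=3 j=2: A[i]=16>B[j]=11 take 11, j++
i=3 j=3: A[i]=16<=B[j]=16 take 16, i++
i=4 j=3: A[i]=26>B[j]=16 take 16, j++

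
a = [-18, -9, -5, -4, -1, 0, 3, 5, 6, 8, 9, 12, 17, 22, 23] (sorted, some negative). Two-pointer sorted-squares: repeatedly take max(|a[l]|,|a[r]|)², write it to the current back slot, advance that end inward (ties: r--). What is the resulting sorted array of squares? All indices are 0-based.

[0, 1, 9, 16, 25, 25, 36, 64, 81, 81, 144, 289, 324, 484, 529]

[0,14] |-18|<=|23| out[14]=529 → r--
[0,13] |-18|<=|22| out[13]=484 → r--
[0,12] |-18|>|17| out[12]=324 → l++
[1,12] |-9|<=|17| out[11]=289 → r--
[1,11] |-9|<=|12| out[10]=144 → r--
[1,10] |-9|<=|9| out[9]=81 → r--
[1,9] |-9|>|8| out[8]=81 → l++
[2,9] |-5|<=|8| out[7]=64 → r--
[2,8] |-5|<=|6| out[6]=36 → r--
[2,7] |-5|<=|5| out[5]=25 → r--
[2,6] |-5|>|3| out[4]=25 → l++
[3,6] |-4|>|3| out[3]=16 → l++
[4,6] |-1|<=|3| out[2]=9 → r--
[4,5] |-1|>|0| out[1]=1 → l++
[5,5] |0|<=|0| out[0]=0 → r--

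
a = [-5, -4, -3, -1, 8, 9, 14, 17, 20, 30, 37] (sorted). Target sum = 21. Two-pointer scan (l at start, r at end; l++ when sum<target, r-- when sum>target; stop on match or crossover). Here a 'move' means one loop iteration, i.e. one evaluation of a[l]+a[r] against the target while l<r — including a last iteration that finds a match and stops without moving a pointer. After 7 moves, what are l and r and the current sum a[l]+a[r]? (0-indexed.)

l=4, r=7, sum=25

l=0 r=10: -5+37=32 >21, r--
l=0 r=9: -5+30=25 >21, r--
l=0 r=8: -5+20=15 <21, l++
l=1 r=8: -4+20=16 <21, l++
l=2 r=8: -3+20=17 <21, l++
l=3 r=8: -1+20=19 <21, l++
l=4 r=8: 8+20=28 >21, r--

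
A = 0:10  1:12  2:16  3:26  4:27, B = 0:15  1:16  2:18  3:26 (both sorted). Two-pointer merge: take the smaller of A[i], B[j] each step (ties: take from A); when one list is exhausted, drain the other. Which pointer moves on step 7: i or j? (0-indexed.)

i=0 j=0: A[i]=10<=B[j]=15 take 10, i++
i=1 j=0: A[i]=12<=B[j]=15 take 12, i++
i=2 j=0: A[i]=16>B[j]=15 take 15, j++
i=2 j=1: A[i]=16<=B[j]=16 take 16, i++
i=3 j=1: A[i]=26>B[j]=16 take 16, j++
i=3 j=2: A[i]=26>B[j]=18 take 18, j++
i=3 j=3: A[i]=26<=B[j]=26 take 26, i++

i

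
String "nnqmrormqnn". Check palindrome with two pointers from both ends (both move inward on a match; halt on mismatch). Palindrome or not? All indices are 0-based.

[0,10] 'n'=='n' → l++,r--
[1,9] 'n'=='n' → l++,r--
[2,8] 'q'=='q' → l++,r--
[3,7] 'm'=='m' → l++,r--
[4,6] 'r'=='r' → l++,r--

palindrome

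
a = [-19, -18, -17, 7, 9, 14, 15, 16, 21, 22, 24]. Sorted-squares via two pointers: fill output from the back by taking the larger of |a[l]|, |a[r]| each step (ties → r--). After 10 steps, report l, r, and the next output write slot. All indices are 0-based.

[0,10] |-19|<=|24| out[10]=576 → r--
[0,9] |-19|<=|22| out[9]=484 → r--
[0,8] |-19|<=|21| out[8]=441 → r--
[0,7] |-19|>|16| out[7]=361 → l++
[1,7] |-18|>|16| out[6]=324 → l++
[2,7] |-17|>|16| out[5]=289 → l++
[3,7] |7|<=|16| out[4]=256 → r--
[3,6] |7|<=|15| out[3]=225 → r--
[3,5] |7|<=|14| out[2]=196 → r--
[3,4] |7|<=|9| out[1]=81 → r--

l=3, r=3, next write slot=0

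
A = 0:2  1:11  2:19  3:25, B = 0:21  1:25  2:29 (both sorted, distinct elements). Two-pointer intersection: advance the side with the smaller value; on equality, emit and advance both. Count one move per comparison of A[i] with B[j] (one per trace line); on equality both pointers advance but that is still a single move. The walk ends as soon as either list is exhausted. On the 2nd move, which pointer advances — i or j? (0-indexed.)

[i=0,j=0] 2<21 → i++
[i=1,j=0] 11<21 → i++

i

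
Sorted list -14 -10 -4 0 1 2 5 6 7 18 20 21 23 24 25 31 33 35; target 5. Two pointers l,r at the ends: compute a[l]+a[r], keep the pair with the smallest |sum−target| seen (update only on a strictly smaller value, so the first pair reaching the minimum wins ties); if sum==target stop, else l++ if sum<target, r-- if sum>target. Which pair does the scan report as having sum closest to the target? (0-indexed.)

l=0 r=17: -14+35=21 d=16 *, r--
l=0 r=16: -14+33=19 d=14 *, r--
l=0 r=15: -14+31=17 d=12 *, r--
l=0 r=14: -14+25=11 d=6 *, r--
l=0 r=13: -14+24=10 d=5 *, r--
l=0 r=12: -14+23=9 d=4 *, r--
l=0 r=11: -14+21=7 d=2 *, r--
l=0 r=10: -14+20=6 d=1 *, r--
l=0 r=9: -14+18=4 d=1, l++
l=1 r=9: -10+18=8 d=3, r--
l=1 r=8: -10+7=-3 d=8, l++
l=2 r=8: -4+7=3 d=2, l++
l=3 r=8: 0+7=7 d=2, r--
l=3 r=7: 0+6=6 d=1, r--
l=3 r=6: 0+5=5 d=0 *, stop

pair (0, 5) with sum 5 (|Δ|=0)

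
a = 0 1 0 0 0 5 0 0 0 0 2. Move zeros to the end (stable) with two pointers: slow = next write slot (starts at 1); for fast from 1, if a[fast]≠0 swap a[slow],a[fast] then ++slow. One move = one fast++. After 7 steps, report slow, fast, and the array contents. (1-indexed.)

slow=1 fast=1: a[fast]=0, fast++
slow=1 fast=2: a[fast]=1≠0 swap→a[1]=1, slow++,fast++
slow=2 fast=3: a[fast]=0, fast++
slow=2 fast=4: a[fast]=0, fast++
slow=2 fast=5: a[fast]=0, fast++
slow=2 fast=6: a[fast]=5≠0 swap→a[2]=5, slow++,fast++
slow=3 fast=7: a[fast]=0, fast++

slow=3, fast=8, a=[1, 5, 0, 0, 0, 0, 0, 0, 0, 0, 2]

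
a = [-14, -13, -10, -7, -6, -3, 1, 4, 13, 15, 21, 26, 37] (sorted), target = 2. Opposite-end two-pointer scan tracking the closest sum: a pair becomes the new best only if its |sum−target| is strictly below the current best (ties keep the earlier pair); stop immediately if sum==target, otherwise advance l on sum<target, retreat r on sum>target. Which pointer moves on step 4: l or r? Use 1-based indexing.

[1,13] -14+37=23 d=21 * → r--
[1,12] -14+26=12 d=10 * → r--
[1,11] -14+21=7 d=5 * → r--
[1,10] -14+15=1 d=1 * → l++

l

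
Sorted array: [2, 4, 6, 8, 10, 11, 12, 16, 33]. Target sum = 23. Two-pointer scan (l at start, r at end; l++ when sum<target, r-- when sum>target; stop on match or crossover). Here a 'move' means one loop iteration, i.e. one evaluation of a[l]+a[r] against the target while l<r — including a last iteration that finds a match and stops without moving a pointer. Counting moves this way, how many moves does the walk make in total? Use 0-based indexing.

8 moves

[0,8] 2+33=35 >23 → r--
[0,7] 2+16=18 <23 → l++
[1,7] 4+16=20 <23 → l++
[2,7] 6+16=22 <23 → l++
[3,7] 8+16=24 >23 → r--
[3,6] 8+12=20 <23 → l++
[4,6] 10+12=22 <23 → l++
[5,6] 11+12=23 → found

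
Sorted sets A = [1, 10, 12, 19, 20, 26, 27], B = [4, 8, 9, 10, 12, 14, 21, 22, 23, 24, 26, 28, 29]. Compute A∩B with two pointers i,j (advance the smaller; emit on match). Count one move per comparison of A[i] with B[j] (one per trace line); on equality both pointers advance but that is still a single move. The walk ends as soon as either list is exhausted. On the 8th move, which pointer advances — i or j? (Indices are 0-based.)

i

[i=0,j=0] 1<4 → i++
[i=1,j=0] 10>4 → j++
[i=1,j=1] 10>8 → j++
[i=1,j=2] 10>9 → j++
[i=1,j=3] 10==10 emit → i++,j++
[i=2,j=4] 12==12 emit → i++,j++
[i=3,j=5] 19>14 → j++
[i=3,j=6] 19<21 → i++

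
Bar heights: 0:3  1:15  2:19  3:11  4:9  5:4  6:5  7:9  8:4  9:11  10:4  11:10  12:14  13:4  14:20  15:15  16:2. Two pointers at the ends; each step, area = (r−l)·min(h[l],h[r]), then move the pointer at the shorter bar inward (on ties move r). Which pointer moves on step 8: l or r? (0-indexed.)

[0,16] min(3,2)*16=32 best=32 * → r--
[0,15] min(3,15)*15=45 best=45 * → l++
[1,15] min(15,15)*14=210 best=210 * → r--
[1,14] min(15,20)*13=195 best=210 → l++
[2,14] min(19,20)*12=228 best=228 * → l++
[3,14] min(11,20)*11=121 best=228 → l++
[4,14] min(9,20)*10=90 best=228 → l++
[5,14] min(4,20)*9=36 best=228 → l++

l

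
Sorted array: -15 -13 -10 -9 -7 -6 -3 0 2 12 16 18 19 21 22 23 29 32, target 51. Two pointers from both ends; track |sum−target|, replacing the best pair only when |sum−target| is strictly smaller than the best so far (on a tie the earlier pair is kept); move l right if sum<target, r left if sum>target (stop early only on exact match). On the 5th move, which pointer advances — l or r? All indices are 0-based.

l

[0,17] -15+32=17 d=34 * → l++
[1,17] -13+32=19 d=32 * → l++
[2,17] -10+32=22 d=29 * → l++
[3,17] -9+32=23 d=28 * → l++
[4,17] -7+32=25 d=26 * → l++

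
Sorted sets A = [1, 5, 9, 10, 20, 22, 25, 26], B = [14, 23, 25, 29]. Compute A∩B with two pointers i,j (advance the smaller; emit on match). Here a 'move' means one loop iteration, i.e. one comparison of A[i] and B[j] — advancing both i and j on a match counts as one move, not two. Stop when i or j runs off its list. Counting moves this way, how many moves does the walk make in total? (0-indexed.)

10 moves

i=0 j=0: 1<14, i++
i=1 j=0: 5<14, i++
i=2 j=0: 9<14, i++
i=3 j=0: 10<14, i++
i=4 j=0: 20>14, j++
i=4 j=1: 20<23, i++
i=5 j=1: 22<23, i++
i=6 j=1: 25>23, j++
i=6 j=2: 25==25 emit, i++,j++
i=7 j=3: 26<29, i++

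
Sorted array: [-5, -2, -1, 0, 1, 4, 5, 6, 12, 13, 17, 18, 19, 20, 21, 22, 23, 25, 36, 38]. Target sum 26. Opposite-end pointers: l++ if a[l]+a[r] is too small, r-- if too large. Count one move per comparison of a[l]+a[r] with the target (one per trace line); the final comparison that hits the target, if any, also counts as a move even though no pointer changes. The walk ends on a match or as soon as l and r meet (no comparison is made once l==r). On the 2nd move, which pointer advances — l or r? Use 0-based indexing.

r

[0,19] -5+38=33 >26 → r--
[0,18] -5+36=31 >26 → r--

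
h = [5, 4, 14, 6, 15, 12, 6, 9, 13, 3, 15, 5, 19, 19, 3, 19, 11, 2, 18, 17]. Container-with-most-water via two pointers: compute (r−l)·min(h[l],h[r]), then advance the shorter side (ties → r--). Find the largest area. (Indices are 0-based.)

max area = 238

l=0 r=19: min(5,17)*19=95 best=95 *, l++
l=1 r=19: min(4,17)*18=72 best=95, l++
l=2 r=19: min(14,17)*17=238 best=238 *, l++
l=3 r=19: min(6,17)*16=96 best=238, l++
l=4 r=19: min(15,17)*15=225 best=238, l++
l=5 r=19: min(12,17)*14=168 best=238, l++
l=6 r=19: min(6,17)*13=78 best=238, l++
l=7 r=19: min(9,17)*12=108 best=238, l++
l=8 r=19: min(13,17)*11=143 best=238, l++
l=9 r=19: min(3,17)*10=30 best=238, l++
l=10 r=19: min(15,17)*9=135 best=238, l++
l=11 r=19: min(5,17)*8=40 best=238, l++
l=12 r=19: min(19,17)*7=119 best=238, r--
l=12 r=18: min(19,18)*6=108 best=238, r--
l=12 r=17: min(19,2)*5=10 best=238, r--
l=12 r=16: min(19,11)*4=44 best=238, r--
l=12 r=15: min(19,19)*3=57 best=238, r--
l=12 r=14: min(19,3)*2=6 best=238, r--
l=12 r=13: min(19,19)*1=19 best=238, r--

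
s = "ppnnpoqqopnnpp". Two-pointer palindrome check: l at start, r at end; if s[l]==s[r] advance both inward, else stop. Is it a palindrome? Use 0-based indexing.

palindrome

l=0 r=13: 'p'=='p', l++,r--
l=1 r=12: 'p'=='p', l++,r--
l=2 r=11: 'n'=='n', l++,r--
l=3 r=10: 'n'=='n', l++,r--
l=4 r=9: 'p'=='p', l++,r--
l=5 r=8: 'o'=='o', l++,r--
l=6 r=7: 'q'=='q', l++,r--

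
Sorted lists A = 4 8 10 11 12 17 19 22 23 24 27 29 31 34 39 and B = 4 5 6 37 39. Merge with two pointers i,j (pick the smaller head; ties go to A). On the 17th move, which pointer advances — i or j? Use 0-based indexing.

i

[i=0,j=0] A[i]=4<=B[j]=4 take 4 → i++
[i=1,j=0] A[i]=8>B[j]=4 take 4 → j++
[i=1,j=1] A[i]=8>B[j]=5 take 5 → j++
[i=1,j=2] A[i]=8>B[j]=6 take 6 → j++
[i=1,j=3] A[i]=8<=B[j]=37 take 8 → i++
[i=2,j=3] A[i]=10<=B[j]=37 take 10 → i++
[i=3,j=3] A[i]=11<=B[j]=37 take 11 → i++
[i=4,j=3] A[i]=12<=B[j]=37 take 12 → i++
[i=5,j=3] A[i]=17<=B[j]=37 take 17 → i++
[i=6,j=3] A[i]=19<=B[j]=37 take 19 → i++
[i=7,j=3] A[i]=22<=B[j]=37 take 22 → i++
[i=8,j=3] A[i]=23<=B[j]=37 take 23 → i++
[i=9,j=3] A[i]=24<=B[j]=37 take 24 → i++
[i=10,j=3] A[i]=27<=B[j]=37 take 27 → i++
[i=11,j=3] A[i]=29<=B[j]=37 take 29 → i++
[i=12,j=3] A[i]=31<=B[j]=37 take 31 → i++
[i=13,j=3] A[i]=34<=B[j]=37 take 34 → i++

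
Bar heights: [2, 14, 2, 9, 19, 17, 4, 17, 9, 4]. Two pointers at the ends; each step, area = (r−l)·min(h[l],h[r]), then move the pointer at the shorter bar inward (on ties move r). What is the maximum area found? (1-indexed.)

max area = 84

l=1 r=10: min(2,4)*9=18 best=18 *, l++
l=2 r=10: min(14,4)*8=32 best=32 *, r--
l=2 r=9: min(14,9)*7=63 best=63 *, r--
l=2 r=8: min(14,17)*6=84 best=84 *, l++
l=3 r=8: min(2,17)*5=10 best=84, l++
l=4 r=8: min(9,17)*4=36 best=84, l++
l=5 r=8: min(19,17)*3=51 best=84, r--
l=5 r=7: min(19,4)*2=8 best=84, r--
l=5 r=6: min(19,17)*1=17 best=84, r--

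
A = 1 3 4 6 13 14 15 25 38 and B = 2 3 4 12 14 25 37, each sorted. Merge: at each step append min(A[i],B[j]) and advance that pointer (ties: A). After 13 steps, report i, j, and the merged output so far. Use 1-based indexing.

i=1 j=1: A[i]=1<=B[j]=2 take 1, i++
i=2 j=1: A[i]=3>B[j]=2 take 2, j++
i=2 j=2: A[i]=3<=B[j]=3 take 3, i++
i=3 j=2: A[i]=4>B[j]=3 take 3, j++
i=3 j=3: A[i]=4<=B[j]=4 take 4, i++
i=4 j=3: A[i]=6>B[j]=4 take 4, j++
i=4 j=4: A[i]=6<=B[j]=12 take 6, i++
i=5 j=4: A[i]=13>B[j]=12 take 12, j++
i=5 j=5: A[i]=13<=B[j]=14 take 13, i++
i=6 j=5: A[i]=14<=B[j]=14 take 14, i++
i=7 j=5: A[i]=15>B[j]=14 take 14, j++
i=7 j=6: A[i]=15<=B[j]=25 take 15, i++
i=8 j=6: A[i]=25<=B[j]=25 take 25, i++

i=9, j=6, merged so far=[1, 2, 3, 3, 4, 4, 6, 12, 13, 14, 14, 15, 25]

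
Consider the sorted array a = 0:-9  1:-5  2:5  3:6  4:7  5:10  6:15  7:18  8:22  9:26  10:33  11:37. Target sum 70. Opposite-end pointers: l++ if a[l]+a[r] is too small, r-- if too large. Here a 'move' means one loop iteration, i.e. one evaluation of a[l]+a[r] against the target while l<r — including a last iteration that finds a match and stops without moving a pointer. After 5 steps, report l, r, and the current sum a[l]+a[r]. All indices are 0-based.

l=0 r=11: -9+37=28 <70, l++
l=1 r=11: -5+37=32 <70, l++
l=2 r=11: 5+37=42 <70, l++
l=3 r=11: 6+37=43 <70, l++
l=4 r=11: 7+37=44 <70, l++

l=5, r=11, sum=47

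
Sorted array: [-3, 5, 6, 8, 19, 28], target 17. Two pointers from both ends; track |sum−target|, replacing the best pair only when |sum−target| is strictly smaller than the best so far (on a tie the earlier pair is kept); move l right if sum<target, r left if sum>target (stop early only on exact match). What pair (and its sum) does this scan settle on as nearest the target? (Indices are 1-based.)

[1,6] -3+28=25 d=8 * → r--
[1,5] -3+19=16 d=1 * → l++
[2,5] 5+19=24 d=7 → r--
[2,4] 5+8=13 d=4 → l++
[3,4] 6+8=14 d=3 → l++

pair (-3, 19) with sum 16 (|Δ|=1)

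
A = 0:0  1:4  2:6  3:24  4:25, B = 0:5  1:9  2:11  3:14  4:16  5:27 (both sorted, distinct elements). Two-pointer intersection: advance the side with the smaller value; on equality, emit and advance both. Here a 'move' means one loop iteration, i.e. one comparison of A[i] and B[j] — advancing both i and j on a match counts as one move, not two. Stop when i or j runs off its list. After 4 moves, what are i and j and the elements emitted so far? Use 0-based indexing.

i=3, j=1, emitted=[]

[i=0,j=0] 0<5 → i++
[i=1,j=0] 4<5 → i++
[i=2,j=0] 6>5 → j++
[i=2,j=1] 6<9 → i++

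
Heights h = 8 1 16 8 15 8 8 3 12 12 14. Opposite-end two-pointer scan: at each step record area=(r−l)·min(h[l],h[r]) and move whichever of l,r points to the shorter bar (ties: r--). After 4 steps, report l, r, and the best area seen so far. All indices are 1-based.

l=3, r=9, best area=112

[1,11] min(8,14)*10=80 best=80 * → l++
[2,11] min(1,14)*9=9 best=80 → l++
[3,11] min(16,14)*8=112 best=112 * → r--
[3,10] min(16,12)*7=84 best=112 → r--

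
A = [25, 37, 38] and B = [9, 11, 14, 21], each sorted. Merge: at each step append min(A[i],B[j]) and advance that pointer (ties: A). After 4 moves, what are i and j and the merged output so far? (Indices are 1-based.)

i=1, j=5, merged so far=[9, 11, 14, 21]

i=1 j=1: A[i]=25>B[j]=9 take 9, j++
i=1 j=2: A[i]=25>B[j]=11 take 11, j++
i=1 j=3: A[i]=25>B[j]=14 take 14, j++
i=1 j=4: A[i]=25>B[j]=21 take 21, j++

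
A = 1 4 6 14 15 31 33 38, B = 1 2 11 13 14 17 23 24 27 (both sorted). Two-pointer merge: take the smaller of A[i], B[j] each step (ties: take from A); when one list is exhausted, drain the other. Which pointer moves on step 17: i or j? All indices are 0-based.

i

i=0 j=0: A[i]=1<=B[j]=1 take 1, i++
i=1 j=0: A[i]=4>B[j]=1 take 1, j++
i=1 j=1: A[i]=4>B[j]=2 take 2, j++
i=1 j=2: A[i]=4<=B[j]=11 take 4, i++
i=2 j=2: A[i]=6<=B[j]=11 take 6, i++
i=3 j=2: A[i]=14>B[j]=11 take 11, j++
i=3 j=3: A[i]=14>B[j]=13 take 13, j++
i=3 j=4: A[i]=14<=B[j]=14 take 14, i++
i=4 j=4: A[i]=15>B[j]=14 take 14, j++
i=4 j=5: A[i]=15<=B[j]=17 take 15, i++
i=5 j=5: A[i]=31>B[j]=17 take 17, j++
i=5 j=6: A[i]=31>B[j]=23 take 23, j++
i=5 j=7: A[i]=31>B[j]=24 take 24, j++
i=5 j=8: A[i]=31>B[j]=27 take 27, j++
i=5 j=9: B done, take A[i]=31, i++
i=6 j=9: B done, take A[i]=33, i++
i=7 j=9: B done, take A[i]=38, i++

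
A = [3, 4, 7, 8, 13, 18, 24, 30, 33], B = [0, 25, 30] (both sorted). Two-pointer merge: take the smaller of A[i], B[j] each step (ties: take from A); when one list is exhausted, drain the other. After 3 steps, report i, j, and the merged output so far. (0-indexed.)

i=0 j=0: A[i]=3>B[j]=0 take 0, j++
i=0 j=1: A[i]=3<=B[j]=25 take 3, i++
i=1 j=1: A[i]=4<=B[j]=25 take 4, i++

i=2, j=1, merged so far=[0, 3, 4]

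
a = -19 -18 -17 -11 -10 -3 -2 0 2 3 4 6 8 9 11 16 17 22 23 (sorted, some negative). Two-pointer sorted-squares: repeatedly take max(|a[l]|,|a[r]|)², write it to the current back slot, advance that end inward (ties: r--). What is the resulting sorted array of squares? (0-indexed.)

[0, 4, 4, 9, 9, 16, 36, 64, 81, 100, 121, 121, 256, 289, 289, 324, 361, 484, 529]

l=0 r=18: |-19|<=|23| out[18]=529, r--
l=0 r=17: |-19|<=|22| out[17]=484, r--
l=0 r=16: |-19|>|17| out[16]=361, l++
l=1 r=16: |-18|>|17| out[15]=324, l++
l=2 r=16: |-17|<=|17| out[14]=289, r--
l=2 r=15: |-17|>|16| out[13]=289, l++
l=3 r=15: |-11|<=|16| out[12]=256, r--
l=3 r=14: |-11|<=|11| out[11]=121, r--
l=3 r=13: |-11|>|9| out[10]=121, l++
l=4 r=13: |-10|>|9| out[9]=100, l++
l=5 r=13: |-3|<=|9| out[8]=81, r--
l=5 r=12: |-3|<=|8| out[7]=64, r--
l=5 r=11: |-3|<=|6| out[6]=36, r--
l=5 r=10: |-3|<=|4| out[5]=16, r--
l=5 r=9: |-3|<=|3| out[4]=9, r--
l=5 r=8: |-3|>|2| out[3]=9, l++
l=6 r=8: |-2|<=|2| out[2]=4, r--
l=6 r=7: |-2|>|0| out[1]=4, l++
l=7 r=7: |0|<=|0| out[0]=0, r--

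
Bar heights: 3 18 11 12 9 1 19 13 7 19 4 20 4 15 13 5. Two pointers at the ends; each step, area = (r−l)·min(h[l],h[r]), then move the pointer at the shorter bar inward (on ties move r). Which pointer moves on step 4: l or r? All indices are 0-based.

r

l=0 r=15: min(3,5)*15=45 best=45 *, l++
l=1 r=15: min(18,5)*14=70 best=70 *, r--
l=1 r=14: min(18,13)*13=169 best=169 *, r--
l=1 r=13: min(18,15)*12=180 best=180 *, r--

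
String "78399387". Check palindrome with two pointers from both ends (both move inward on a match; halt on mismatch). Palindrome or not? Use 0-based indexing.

palindrome

[0,7] '7'=='7' → l++,r--
[1,6] '8'=='8' → l++,r--
[2,5] '3'=='3' → l++,r--
[3,4] '9'=='9' → l++,r--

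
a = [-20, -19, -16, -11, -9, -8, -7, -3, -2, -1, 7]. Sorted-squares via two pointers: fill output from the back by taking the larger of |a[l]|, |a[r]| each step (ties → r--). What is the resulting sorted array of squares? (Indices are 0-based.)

[1, 4, 9, 49, 49, 64, 81, 121, 256, 361, 400]

[0,10] |-20|>|7| out[10]=400 → l++
[1,10] |-19|>|7| out[9]=361 → l++
[2,10] |-16|>|7| out[8]=256 → l++
[3,10] |-11|>|7| out[7]=121 → l++
[4,10] |-9|>|7| out[6]=81 → l++
[5,10] |-8|>|7| out[5]=64 → l++
[6,10] |-7|<=|7| out[4]=49 → r--
[6,9] |-7|>|-1| out[3]=49 → l++
[7,9] |-3|>|-1| out[2]=9 → l++
[8,9] |-2|>|-1| out[1]=4 → l++
[9,9] |-1|<=|-1| out[0]=1 → r--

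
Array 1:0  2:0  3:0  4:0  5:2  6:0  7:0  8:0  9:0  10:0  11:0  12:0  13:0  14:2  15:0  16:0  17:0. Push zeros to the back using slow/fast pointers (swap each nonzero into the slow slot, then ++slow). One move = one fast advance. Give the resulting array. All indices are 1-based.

[2, 2, 0, 0, 0, 0, 0, 0, 0, 0, 0, 0, 0, 0, 0, 0, 0]

slow=1 fast=1: a[fast]=0, fast++
slow=1 fast=2: a[fast]=0, fast++
slow=1 fast=3: a[fast]=0, fast++
slow=1 fast=4: a[fast]=0, fast++
slow=1 fast=5: a[fast]=2≠0 swap→a[1]=2, slow++,fast++
slow=2 fast=6: a[fast]=0, fast++
slow=2 fast=7: a[fast]=0, fast++
slow=2 fast=8: a[fast]=0, fast++
slow=2 fast=9: a[fast]=0, fast++
slow=2 fast=10: a[fast]=0, fast++
slow=2 fast=11: a[fast]=0, fast++
slow=2 fast=12: a[fast]=0, fast++
slow=2 fast=13: a[fast]=0, fast++
slow=2 fast=14: a[fast]=2≠0 swap→a[2]=2, slow++,fast++
slow=3 fast=15: a[fast]=0, fast++
slow=3 fast=16: a[fast]=0, fast++
slow=3 fast=17: a[fast]=0, fast++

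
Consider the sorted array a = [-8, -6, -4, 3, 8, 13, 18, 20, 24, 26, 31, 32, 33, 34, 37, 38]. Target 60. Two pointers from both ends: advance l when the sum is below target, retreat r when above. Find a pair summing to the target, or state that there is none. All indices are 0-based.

[0,15] -8+38=30 <60 → l++
[1,15] -6+38=32 <60 → l++
[2,15] -4+38=34 <60 → l++
[3,15] 3+38=41 <60 → l++
[4,15] 8+38=46 <60 → l++
[5,15] 13+38=51 <60 → l++
[6,15] 18+38=56 <60 → l++
[7,15] 20+38=58 <60 → l++
[8,15] 24+38=62 >60 → r--
[8,14] 24+37=61 >60 → r--
[8,13] 24+34=58 <60 → l++
[9,13] 26+34=60 → found

(26, 34)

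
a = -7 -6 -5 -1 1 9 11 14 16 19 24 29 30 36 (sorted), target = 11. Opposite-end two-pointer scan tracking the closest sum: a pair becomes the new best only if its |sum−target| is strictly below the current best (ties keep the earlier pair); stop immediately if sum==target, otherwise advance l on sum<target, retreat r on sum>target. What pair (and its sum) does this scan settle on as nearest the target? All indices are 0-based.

l=0 r=13: -7+36=29 d=18 *, r--
l=0 r=12: -7+30=23 d=12 *, r--
l=0 r=11: -7+29=22 d=11 *, r--
l=0 r=10: -7+24=17 d=6 *, r--
l=0 r=9: -7+19=12 d=1 *, r--
l=0 r=8: -7+16=9 d=2, l++
l=1 r=8: -6+16=10 d=1, l++
l=2 r=8: -5+16=11 d=0 *, stop

pair (-5, 16) with sum 11 (|Δ|=0)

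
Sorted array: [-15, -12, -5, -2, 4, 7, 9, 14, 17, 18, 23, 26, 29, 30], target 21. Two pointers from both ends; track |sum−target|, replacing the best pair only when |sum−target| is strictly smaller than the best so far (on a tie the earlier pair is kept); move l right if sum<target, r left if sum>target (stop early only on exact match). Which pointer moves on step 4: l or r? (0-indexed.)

[0,13] -15+30=15 d=6 * → l++
[1,13] -12+30=18 d=3 * → l++
[2,13] -5+30=25 d=4 → r--
[2,12] -5+29=24 d=3 → r--

r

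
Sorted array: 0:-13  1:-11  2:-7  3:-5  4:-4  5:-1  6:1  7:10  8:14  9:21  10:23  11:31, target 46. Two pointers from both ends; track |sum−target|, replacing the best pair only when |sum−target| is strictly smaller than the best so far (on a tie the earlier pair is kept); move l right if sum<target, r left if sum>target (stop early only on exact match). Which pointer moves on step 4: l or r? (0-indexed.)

l

l=0 r=11: -13+31=18 d=28 *, l++
l=1 r=11: -11+31=20 d=26 *, l++
l=2 r=11: -7+31=24 d=22 *, l++
l=3 r=11: -5+31=26 d=20 *, l++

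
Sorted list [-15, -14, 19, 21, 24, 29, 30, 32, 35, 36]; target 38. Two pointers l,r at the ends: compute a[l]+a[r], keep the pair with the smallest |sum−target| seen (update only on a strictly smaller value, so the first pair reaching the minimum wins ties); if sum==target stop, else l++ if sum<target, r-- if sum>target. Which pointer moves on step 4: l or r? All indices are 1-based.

[1,10] -15+36=21 d=17 * → l++
[2,10] -14+36=22 d=16 * → l++
[3,10] 19+36=55 d=17 → r--
[3,9] 19+35=54 d=16 → r--

r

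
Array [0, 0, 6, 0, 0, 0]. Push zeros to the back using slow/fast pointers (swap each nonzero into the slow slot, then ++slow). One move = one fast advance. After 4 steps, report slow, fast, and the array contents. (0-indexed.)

slow=1, fast=4, a=[6, 0, 0, 0, 0, 0]

slow=0 fast=0: a[fast]=0, fast++
slow=0 fast=1: a[fast]=0, fast++
slow=0 fast=2: a[fast]=6≠0 swap→a[0]=6, slow++,fast++
slow=1 fast=3: a[fast]=0, fast++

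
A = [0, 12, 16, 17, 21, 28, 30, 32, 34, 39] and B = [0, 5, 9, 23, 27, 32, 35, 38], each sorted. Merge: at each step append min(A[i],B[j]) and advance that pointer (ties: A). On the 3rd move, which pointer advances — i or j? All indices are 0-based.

j

i=0 j=0: A[i]=0<=B[j]=0 take 0, i++
i=1 j=0: A[i]=12>B[j]=0 take 0, j++
i=1 j=1: A[i]=12>B[j]=5 take 5, j++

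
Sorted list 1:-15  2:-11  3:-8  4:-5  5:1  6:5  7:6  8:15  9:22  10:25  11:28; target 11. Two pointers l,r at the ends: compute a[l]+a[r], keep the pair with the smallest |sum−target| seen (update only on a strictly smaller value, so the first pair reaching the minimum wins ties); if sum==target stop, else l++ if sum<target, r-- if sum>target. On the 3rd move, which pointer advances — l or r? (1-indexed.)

l=1 r=11: -15+28=13 d=2 *, r--
l=1 r=10: -15+25=10 d=1 *, l++
l=2 r=10: -11+25=14 d=3, r--

r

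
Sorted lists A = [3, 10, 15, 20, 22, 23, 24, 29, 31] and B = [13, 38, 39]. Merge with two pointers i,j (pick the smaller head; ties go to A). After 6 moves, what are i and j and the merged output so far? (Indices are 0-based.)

i=5, j=1, merged so far=[3, 10, 13, 15, 20, 22]

i=0 j=0: A[i]=3<=B[j]=13 take 3, i++
i=1 j=0: A[i]=10<=B[j]=13 take 10, i++
i=2 j=0: A[i]=15>B[j]=13 take 13, j++
i=2 j=1: A[i]=15<=B[j]=38 take 15, i++
i=3 j=1: A[i]=20<=B[j]=38 take 20, i++
i=4 j=1: A[i]=22<=B[j]=38 take 22, i++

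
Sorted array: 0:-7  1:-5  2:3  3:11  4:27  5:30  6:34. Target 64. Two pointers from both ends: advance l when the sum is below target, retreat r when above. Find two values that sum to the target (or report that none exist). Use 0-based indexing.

l=0 r=6: -7+34=27 <64, l++
l=1 r=6: -5+34=29 <64, l++
l=2 r=6: 3+34=37 <64, l++
l=3 r=6: 11+34=45 <64, l++
l=4 r=6: 27+34=61 <64, l++
l=5 r=6: 30+34=64, found

(30, 34)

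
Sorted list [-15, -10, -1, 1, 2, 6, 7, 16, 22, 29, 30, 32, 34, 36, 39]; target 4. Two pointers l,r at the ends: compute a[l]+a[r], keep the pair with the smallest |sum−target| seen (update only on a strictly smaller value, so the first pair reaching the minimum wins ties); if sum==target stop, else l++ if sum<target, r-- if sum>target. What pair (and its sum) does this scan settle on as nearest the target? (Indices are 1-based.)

[1,15] -15+39=24 d=20 * → r--
[1,14] -15+36=21 d=17 * → r--
[1,13] -15+34=19 d=15 * → r--
[1,12] -15+32=17 d=13 * → r--
[1,11] -15+30=15 d=11 * → r--
[1,10] -15+29=14 d=10 * → r--
[1,9] -15+22=7 d=3 * → r--
[1,8] -15+16=1 d=3 → l++
[2,8] -10+16=6 d=2 * → r--
[2,7] -10+7=-3 d=7 → l++
[3,7] -1+7=6 d=2 → r--
[3,6] -1+6=5 d=1 * → r--
[3,5] -1+2=1 d=3 → l++
[4,5] 1+2=3 d=1 → l++

pair (-1, 6) with sum 5 (|Δ|=1)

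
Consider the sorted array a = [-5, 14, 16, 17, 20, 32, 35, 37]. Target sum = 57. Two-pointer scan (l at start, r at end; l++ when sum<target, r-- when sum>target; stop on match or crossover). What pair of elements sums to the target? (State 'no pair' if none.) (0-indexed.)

l=0 r=7: -5+37=32 <57, l++
l=1 r=7: 14+37=51 <57, l++
l=2 r=7: 16+37=53 <57, l++
l=3 r=7: 17+37=54 <57, l++
l=4 r=7: 20+37=57, found

(20, 37)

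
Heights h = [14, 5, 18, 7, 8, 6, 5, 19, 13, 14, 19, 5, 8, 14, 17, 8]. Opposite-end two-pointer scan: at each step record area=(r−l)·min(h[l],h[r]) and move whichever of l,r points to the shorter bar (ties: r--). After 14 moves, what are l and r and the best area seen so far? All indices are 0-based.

l=0 r=15: min(14,8)*15=120 best=120 *, r--
l=0 r=14: min(14,17)*14=196 best=196 *, l++
l=1 r=14: min(5,17)*13=65 best=196, l++
l=2 r=14: min(18,17)*12=204 best=204 *, r--
l=2 r=13: min(18,14)*11=154 best=204, r--
l=2 r=12: min(18,8)*10=80 best=204, r--
l=2 r=11: min(18,5)*9=45 best=204, r--
l=2 r=10: min(18,19)*8=144 best=204, l++
l=3 r=10: min(7,19)*7=49 best=204, l++
l=4 r=10: min(8,19)*6=48 best=204, l++
l=5 r=10: min(6,19)*5=30 best=204, l++
l=6 r=10: min(5,19)*4=20 best=204, l++
l=7 r=10: min(19,19)*3=57 best=204, r--
l=7 r=9: min(19,14)*2=28 best=204, r--

l=7, r=8, best area=204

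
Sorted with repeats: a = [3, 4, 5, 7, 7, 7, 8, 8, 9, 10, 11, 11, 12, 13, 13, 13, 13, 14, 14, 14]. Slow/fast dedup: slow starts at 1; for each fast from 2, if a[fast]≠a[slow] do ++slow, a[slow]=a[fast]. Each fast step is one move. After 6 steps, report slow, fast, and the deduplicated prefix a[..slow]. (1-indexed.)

slow=1 fast=2: a[fast]=4≠a[slow]=3 write a[2]=4, slow++,fast++
slow=2 fast=3: a[fast]=5≠a[slow]=4 write a[3]=5, slow++,fast++
slow=3 fast=4: a[fast]=7≠a[slow]=5 write a[4]=7, slow++,fast++
slow=4 fast=5: a[fast]=7=a[slow] dup, fast++
slow=4 fast=6: a[fast]=7=a[slow] dup, fast++
slow=4 fast=7: a[fast]=8≠a[slow]=7 write a[5]=8, slow++,fast++

slow=5, fast=8, prefix=[3, 4, 5, 7, 8]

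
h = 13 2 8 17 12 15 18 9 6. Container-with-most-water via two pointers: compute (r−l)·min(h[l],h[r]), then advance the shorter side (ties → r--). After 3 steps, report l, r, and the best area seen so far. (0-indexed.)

l=1, r=6, best area=78

[0,8] min(13,6)*8=48 best=48 * → r--
[0,7] min(13,9)*7=63 best=63 * → r--
[0,6] min(13,18)*6=78 best=78 * → l++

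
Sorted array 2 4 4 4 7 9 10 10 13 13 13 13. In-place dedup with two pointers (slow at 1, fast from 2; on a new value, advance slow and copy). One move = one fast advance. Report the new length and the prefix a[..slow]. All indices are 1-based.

slow=1 fast=2: a[fast]=4≠a[slow]=2 write a[2]=4, slow++,fast++
slow=2 fast=3: a[fast]=4=a[slow] dup, fast++
slow=2 fast=4: a[fast]=4=a[slow] dup, fast++
slow=2 fast=5: a[fast]=7≠a[slow]=4 write a[3]=7, slow++,fast++
slow=3 fast=6: a[fast]=9≠a[slow]=7 write a[4]=9, slow++,fast++
slow=4 fast=7: a[fast]=10≠a[slow]=9 write a[5]=10, slow++,fast++
slow=5 fast=8: a[fast]=10=a[slow] dup, fast++
slow=5 fast=9: a[fast]=13≠a[slow]=10 write a[6]=13, slow++,fast++
slow=6 fast=10: a[fast]=13=a[slow] dup, fast++
slow=6 fast=11: a[fast]=13=a[slow] dup, fast++
slow=6 fast=12: a[fast]=13=a[slow] dup, fast++

length 6; prefix = [2, 4, 7, 9, 10, 13]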